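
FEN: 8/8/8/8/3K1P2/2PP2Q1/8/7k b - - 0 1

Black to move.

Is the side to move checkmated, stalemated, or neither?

stalemate

Black to move; black king on h1.
In check: no.
King squares — g1: attacked by Qg3; g2: attacked by Qg3; h2: attacked by Qg3.
Legal moves for Black: none.
Not in check and no legal moves → stalemate.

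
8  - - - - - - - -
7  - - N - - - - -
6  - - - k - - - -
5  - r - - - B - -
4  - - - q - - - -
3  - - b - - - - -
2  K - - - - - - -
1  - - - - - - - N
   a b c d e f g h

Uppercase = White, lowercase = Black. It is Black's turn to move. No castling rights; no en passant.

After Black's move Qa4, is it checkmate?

yes

After Qa4: white king on a2; in check: yes, from the black queen on a4.
King squares — a1: attacked by Bc3; b1: attacked by Rb5; b2: attacked by Bc3; a3: attacked by Qa4; b3: attacked by Qa4.
White has no legal moves → checkmate.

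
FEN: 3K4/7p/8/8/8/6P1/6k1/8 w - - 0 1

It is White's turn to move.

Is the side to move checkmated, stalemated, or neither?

neither

White to move; white king on d8.
In check: no.
Legal moves for White: Ke8, Kc8, Ke7, Kd7, Kc7, g4.
White has 6 legal moves and is not in check → neither.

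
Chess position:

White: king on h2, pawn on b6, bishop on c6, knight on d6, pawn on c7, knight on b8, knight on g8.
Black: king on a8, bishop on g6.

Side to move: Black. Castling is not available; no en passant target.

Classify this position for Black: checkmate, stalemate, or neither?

checkmate

Black to move; black king on a8.
In check: yes, from the white bishop on c6.
King squares — a7: attacked by Pb6; b7: attacked by Bc6; b8: attacked by Pc7.
Legal moves for Black: none.
In check with no legal moves → checkmate.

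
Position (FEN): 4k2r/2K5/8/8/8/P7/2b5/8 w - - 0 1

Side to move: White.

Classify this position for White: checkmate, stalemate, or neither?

White to move; white king on c7.
In check: no.
Legal moves for White: Kc8, Kb8, Kb7, Kd6, Kc6, Kb6, a4.
White has 7 legal moves and is not in check → neither.

neither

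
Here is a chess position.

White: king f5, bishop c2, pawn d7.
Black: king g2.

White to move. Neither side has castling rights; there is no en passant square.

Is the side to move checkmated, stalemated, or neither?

neither

White to move; white king on f5.
In check: no.
Legal moves for White: Kg6, Kf6, Ke6, Kg5, Ke5, Kg4, Kf4, Ke4, Be4+, Ba4, Bd3, Bb3, Bd1, Bb1, d8=Q, d8=R, d8=B, d8=N.
White has 18 legal moves and is not in check → neither.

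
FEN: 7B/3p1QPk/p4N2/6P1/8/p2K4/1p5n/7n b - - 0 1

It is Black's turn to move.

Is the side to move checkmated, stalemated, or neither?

checkmate

Black to move; black king on h7.
In check: yes, from the white knight on f6.
King squares — g6: attacked by Qf7; h6: attacked by Pg5; g7: attacked by Qf7; g8: attacked by Nf6; h8: attacked by Pg7.
Legal moves for Black: none.
In check with no legal moves → checkmate.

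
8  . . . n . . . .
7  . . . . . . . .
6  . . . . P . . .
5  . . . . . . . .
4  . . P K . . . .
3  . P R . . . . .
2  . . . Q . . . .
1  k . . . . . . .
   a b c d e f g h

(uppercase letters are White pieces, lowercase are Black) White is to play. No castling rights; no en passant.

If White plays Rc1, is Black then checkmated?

yes

After Rc1: black king on a1; in check: yes, from the white rook on c1.
King squares — b1: attacked by Rc1; a2: attacked by Qd2; b2: attacked by Qd2.
Black has no legal moves → checkmate.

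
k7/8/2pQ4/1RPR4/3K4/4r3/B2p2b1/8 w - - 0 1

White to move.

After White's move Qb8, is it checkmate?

yes

After Qb8: black king on a8; in check: yes, from the white queen on b8.
King squares — a7: attacked by Qb8; b7: attacked by Rb5; b8: attacked by Rb5.
Black has no legal moves → checkmate.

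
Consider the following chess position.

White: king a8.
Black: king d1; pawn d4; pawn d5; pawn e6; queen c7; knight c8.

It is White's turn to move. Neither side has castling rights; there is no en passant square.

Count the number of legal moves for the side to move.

0

White to move; king on a8.
In check: no.
Legal moves: none.
Count: 0.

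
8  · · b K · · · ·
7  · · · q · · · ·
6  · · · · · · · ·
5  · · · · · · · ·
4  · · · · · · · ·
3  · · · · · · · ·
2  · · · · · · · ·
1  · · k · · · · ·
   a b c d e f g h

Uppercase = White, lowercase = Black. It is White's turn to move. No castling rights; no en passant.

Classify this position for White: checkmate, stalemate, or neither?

White to move; white king on d8.
In check: yes, from the black queen on d7.
King squares — c7: attacked by Qd7; d7: attacked by Bc8; e7: attacked by Qd7; c8: attacked by Qd7; e8: attacked by Qd7.
Legal moves for White: none.
In check with no legal moves → checkmate.

checkmate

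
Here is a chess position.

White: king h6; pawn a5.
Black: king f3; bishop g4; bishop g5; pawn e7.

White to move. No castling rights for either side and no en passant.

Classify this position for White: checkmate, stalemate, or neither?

neither

White to move; white king on h6.
In check: yes, from the black bishop on g5.
King squares — g5: available; h5: attacked by Bg4; g6: available; g7: available; h7: available.
Legal moves for White: Kh7, Kg7, Kg6, Kxg5.
White is in check but has 4 legal moves → neither.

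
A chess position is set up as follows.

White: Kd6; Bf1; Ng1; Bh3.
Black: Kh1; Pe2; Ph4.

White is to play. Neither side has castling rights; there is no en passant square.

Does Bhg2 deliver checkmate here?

no

After Bhg2: black king on h1; in check: yes, from the white bishop on g2.
Black has 2 legal replies: Kh2, Kxg1.
In check but a legal move exists → not checkmate.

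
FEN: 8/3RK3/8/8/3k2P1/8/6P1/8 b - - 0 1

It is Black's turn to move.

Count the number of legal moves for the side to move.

Black to move; king on d4.
In check: yes, from the white rook on d7.
Legal moves: Ke5, Kc5, Ke4, Kc4, Ke3, Kc3.
Count: 6.

6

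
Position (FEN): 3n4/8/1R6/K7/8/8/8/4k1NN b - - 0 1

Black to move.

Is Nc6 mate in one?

After Nc6: white king on a5; in check: yes, from the black knight on c6.
White has 4 legal replies: Ka6, Kb5, Ka4, Rxc6.
In check but a legal move exists → not checkmate.

no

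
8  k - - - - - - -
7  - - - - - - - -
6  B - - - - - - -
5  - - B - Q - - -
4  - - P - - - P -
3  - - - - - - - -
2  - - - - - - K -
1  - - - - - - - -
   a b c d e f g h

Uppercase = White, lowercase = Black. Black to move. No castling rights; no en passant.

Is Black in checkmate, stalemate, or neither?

stalemate

Black to move; black king on a8.
In check: no.
King squares — a7: attacked by Bc5; b7: attacked by Ba6; b8: attacked by Qe5.
Legal moves for Black: none.
Not in check and no legal moves → stalemate.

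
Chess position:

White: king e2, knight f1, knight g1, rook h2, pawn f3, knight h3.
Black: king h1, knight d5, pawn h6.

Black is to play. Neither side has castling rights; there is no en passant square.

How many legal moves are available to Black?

0

Black to move; king on h1.
In check: yes, from the white rook on h2.
Legal moves: none.
Count: 0.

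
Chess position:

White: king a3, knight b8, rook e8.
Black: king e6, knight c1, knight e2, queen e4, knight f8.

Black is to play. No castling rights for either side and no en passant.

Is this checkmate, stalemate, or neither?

neither

Black to move; black king on e6.
In check: yes, from the white rook on e8.
Legal moves for Black: Kf7, Kf6, Kd6, Kf5, Kd5.
Black is in check but has 5 legal moves → neither.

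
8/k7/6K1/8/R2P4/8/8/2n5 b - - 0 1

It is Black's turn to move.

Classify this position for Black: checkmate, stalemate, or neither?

Black to move; black king on a7.
In check: yes, from the white rook on a4.
King squares — a6: attacked by Ra4; b6: available; b7: available; a8: attacked by Ra4; b8: available.
Legal moves for Black: Kb8, Kb7, Kb6.
Black is in check but has 3 legal moves → neither.

neither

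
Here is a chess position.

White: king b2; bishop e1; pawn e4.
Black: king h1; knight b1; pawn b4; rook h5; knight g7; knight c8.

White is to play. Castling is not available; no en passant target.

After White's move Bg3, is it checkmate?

no

After Bg3: black king on h1; in check: no.
Black is not in check, so this cannot be checkmate.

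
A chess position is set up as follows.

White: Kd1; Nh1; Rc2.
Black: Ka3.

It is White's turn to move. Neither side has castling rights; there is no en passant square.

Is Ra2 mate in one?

After Ra2: black king on a3; in check: yes, from the white rook on a2.
Black has 3 legal replies: Kb4, Kb3, Kxa2.
In check but a legal move exists → not checkmate.

no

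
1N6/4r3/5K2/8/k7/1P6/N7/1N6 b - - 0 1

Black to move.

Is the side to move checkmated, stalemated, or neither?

Black to move; black king on a4.
In check: yes, from the white pawn on b3.
Legal moves for Black: Kb5, Ka5, Kxb3.
Black is in check but has 3 legal moves → neither.

neither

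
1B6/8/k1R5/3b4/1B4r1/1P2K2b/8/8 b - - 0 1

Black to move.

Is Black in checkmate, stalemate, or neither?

neither

Black to move; black king on a6.
In check: yes, from the white rook on c6.
Legal moves for Black: Kb7, Kb5, Bxc6.
Black is in check but has 3 legal moves → neither.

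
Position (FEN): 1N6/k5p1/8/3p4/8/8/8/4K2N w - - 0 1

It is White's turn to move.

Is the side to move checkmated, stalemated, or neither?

neither

White to move; white king on e1.
In check: no.
Legal moves for White: Nd7, Nc6+, Na6, Ng3, Nf2, Kf2, Ke2, Kd2, Kf1, Kd1.
White has 10 legal moves and is not in check → neither.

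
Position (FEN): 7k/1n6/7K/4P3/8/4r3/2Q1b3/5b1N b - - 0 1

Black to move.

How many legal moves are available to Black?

Black to move; king on h8.
In check: no.
Legal moves: Kg8, Nd8, Nd6, Nc5, Na5, Rxe5, Re4, Rh3+, Rg3, Rf3, Rd3, Rc3, Rb3, Ra3, Ba6, Bh5, Bb5, Bg4, Bc4, Bf3, Bd3, Bd1, Bh3, Bg2.
Count: 24.

24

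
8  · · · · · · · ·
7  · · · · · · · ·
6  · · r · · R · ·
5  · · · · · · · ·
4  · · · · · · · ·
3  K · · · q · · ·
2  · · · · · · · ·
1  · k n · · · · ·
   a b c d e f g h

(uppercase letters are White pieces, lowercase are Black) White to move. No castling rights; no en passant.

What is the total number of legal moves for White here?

White to move; king on a3.
In check: yes, from the black queen on e3.
Legal moves: Kb4, Ka4.
Count: 2.

2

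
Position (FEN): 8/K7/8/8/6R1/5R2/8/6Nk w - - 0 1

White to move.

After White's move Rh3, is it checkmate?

yes

After Rh3: black king on h1; in check: yes, from the white rook on h3.
King squares — g1: attacked by Rg4; g2: attacked by Rg4; h2: attacked by Rh3.
Black has no legal moves → checkmate.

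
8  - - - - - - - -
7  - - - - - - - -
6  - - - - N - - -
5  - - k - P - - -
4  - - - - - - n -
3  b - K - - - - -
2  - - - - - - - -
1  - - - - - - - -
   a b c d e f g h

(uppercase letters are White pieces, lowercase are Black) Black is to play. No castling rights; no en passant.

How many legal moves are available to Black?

Black to move; king on c5.
In check: yes, from the white knight on e6.
Legal moves: Kc6, Kb6, Kd5, Kb5.
Count: 4.

4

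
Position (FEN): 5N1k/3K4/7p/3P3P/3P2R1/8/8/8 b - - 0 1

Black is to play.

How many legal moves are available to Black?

0

Black to move; king on h8.
In check: no.
Legal moves: none.
Count: 0.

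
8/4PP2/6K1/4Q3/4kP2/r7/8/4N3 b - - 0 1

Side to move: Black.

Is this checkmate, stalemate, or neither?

Black to move; black king on e4.
In check: yes, from the white queen on e5.
King squares — d3: attacked by Ne1; e3: attacked by Qe5; f3: attacked by Ne1; d4: attacked by Qe5; f4: attacked by Qe5; d5: attacked by Qe5; e5: attacked by Pf4; f5: attacked by Qe5.
Legal moves for Black: none.
In check with no legal moves → checkmate.

checkmate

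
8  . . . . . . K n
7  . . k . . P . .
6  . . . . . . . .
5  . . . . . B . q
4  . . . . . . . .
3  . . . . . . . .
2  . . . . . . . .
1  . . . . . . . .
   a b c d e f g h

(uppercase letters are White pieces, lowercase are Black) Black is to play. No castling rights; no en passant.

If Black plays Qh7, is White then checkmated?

no

After Qh7: white king on g8; in check: yes, from the black queen on h7.
White has 3 legal replies: Kf8, Kxh7, Bxh7.
In check but a legal move exists → not checkmate.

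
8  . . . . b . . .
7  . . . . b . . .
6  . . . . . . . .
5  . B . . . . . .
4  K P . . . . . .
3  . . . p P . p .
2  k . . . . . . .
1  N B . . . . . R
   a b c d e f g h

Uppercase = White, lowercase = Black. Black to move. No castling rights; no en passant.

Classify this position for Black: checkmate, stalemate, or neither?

neither

Black to move; black king on a2.
In check: yes, from the white bishop on b1.
King squares — a1: available; b1: attacked by Rh1; b2: available; a3: attacked by Ka4; b3: attacked by Na1.
Legal moves for Black: Kb2, Kxa1.
Black is in check but has 2 legal moves → neither.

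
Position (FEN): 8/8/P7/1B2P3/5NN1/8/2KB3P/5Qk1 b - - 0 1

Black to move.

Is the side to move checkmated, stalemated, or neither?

Black to move; black king on g1.
In check: yes, from the white queen on f1.
King squares — f1: attacked by Bb5; h1: attacked by Qf1; f2: attacked by Qf1; g2: attacked by Qf1; h2: attacked by Ng4.
Legal moves for Black: none.
In check with no legal moves → checkmate.

checkmate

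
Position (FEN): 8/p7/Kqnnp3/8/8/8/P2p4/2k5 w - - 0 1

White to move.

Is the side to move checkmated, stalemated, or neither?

White to move; white king on a6.
In check: yes, from the black queen on b6.
King squares — a5: attacked by Qb6; b5: attacked by Qb6; b6: attacked by Pa7; a7: attacked by Qb6; b7: attacked by Qb6.
Legal moves for White: none.
In check with no legal moves → checkmate.

checkmate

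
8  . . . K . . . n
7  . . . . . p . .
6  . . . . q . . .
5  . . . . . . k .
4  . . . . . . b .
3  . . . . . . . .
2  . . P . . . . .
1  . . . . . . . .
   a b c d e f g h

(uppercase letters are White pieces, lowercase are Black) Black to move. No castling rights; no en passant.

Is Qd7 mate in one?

After Qd7: white king on d8; in check: yes, from the black queen on d7.
King squares — c7: attacked by Qd7; d7: attacked by Bg4; e7: attacked by Qd7; c8: attacked by Qd7; e8: attacked by Qd7.
White has no legal moves → checkmate.

yes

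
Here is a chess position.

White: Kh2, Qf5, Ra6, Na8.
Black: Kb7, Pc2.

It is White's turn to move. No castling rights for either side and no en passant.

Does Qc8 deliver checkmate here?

no

After Qc8: black king on b7; in check: yes, from the white queen on c8.
Black has 1 legal reply: Kxc8.
In check but a legal move exists → not checkmate.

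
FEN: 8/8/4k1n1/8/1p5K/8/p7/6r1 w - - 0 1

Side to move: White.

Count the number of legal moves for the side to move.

2

White to move; king on h4.
In check: yes, from the black knight on g6.
Legal moves: Kh5, Kh3.
Count: 2.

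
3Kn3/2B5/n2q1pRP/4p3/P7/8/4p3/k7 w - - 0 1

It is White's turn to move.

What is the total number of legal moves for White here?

3

White to move; king on d8.
In check: yes, from the black queen on d6.
Legal moves: Kxe8, Kc8, Bxd6.
Count: 3.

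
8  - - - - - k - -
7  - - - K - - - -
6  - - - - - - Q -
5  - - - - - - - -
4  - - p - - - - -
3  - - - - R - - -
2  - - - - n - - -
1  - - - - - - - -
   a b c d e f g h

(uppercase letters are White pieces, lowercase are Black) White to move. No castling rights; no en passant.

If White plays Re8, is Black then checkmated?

yes

After Re8: black king on f8; in check: yes, from the white rook on e8.
King squares — e7: attacked by Kd7; f7: attacked by Qg6; g7: attacked by Qg6; e8: attacked by Qg6; g8: attacked by Qg6.
Black has no legal moves → checkmate.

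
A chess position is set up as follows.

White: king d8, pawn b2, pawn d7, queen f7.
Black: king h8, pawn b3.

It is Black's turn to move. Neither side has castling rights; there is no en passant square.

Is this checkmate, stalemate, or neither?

stalemate

Black to move; black king on h8.
In check: no.
King squares — g7: attacked by Qf7; h7: attacked by Qf7; g8: attacked by Qf7.
Legal moves for Black: none.
Not in check and no legal moves → stalemate.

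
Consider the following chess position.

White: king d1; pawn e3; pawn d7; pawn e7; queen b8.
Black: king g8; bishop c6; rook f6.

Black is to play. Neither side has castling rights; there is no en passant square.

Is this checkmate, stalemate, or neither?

neither

Black to move; black king on g8.
In check: yes, from the white queen on b8.
King squares — f7: available; g7: available; h7: available; f8: attacked by Pe7; h8: attacked by Qb8.
Legal moves for Black: Kh7, Kg7, Kf7, Rf8.
Black is in check but has 4 legal moves → neither.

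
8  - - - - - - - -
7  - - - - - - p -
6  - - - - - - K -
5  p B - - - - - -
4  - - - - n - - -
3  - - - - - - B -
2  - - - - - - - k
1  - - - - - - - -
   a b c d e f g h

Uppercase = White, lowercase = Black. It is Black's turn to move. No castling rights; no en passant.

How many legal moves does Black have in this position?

6

Black to move; king on h2.
In check: yes, from the white bishop on g3.
Legal moves: Kh3, Kxg3, Kg2, Kh1, Kg1, Nxg3.
Count: 6.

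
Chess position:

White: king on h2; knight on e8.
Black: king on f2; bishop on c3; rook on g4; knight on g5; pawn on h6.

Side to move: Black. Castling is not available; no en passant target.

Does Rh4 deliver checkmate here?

yes

After Rh4: white king on h2; in check: yes, from the black rook on h4.
King squares — g1: attacked by Kf2; h1: attacked by Rh4; g2: attacked by Kf2; g3: attacked by Kf2; h3: attacked by Rh4.
White has no legal moves → checkmate.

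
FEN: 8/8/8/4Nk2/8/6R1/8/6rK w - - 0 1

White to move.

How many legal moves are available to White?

White to move; king on h1.
In check: yes, from the black rook on g1.
Legal moves: Kh2, Kxg1, Rxg1.
Count: 3.

3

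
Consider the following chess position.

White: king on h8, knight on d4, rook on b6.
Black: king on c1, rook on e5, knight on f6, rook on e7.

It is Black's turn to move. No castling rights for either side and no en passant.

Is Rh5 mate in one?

After Rh5: white king on h8; in check: yes, from the black rook on h5.
King squares — g7: attacked by Re7; h7: attacked by Rh5; g8: attacked by Nf6.
White has no legal moves → checkmate.

yes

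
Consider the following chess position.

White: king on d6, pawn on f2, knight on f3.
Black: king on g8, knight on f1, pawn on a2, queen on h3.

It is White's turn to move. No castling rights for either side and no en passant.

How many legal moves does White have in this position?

White to move; king on d6.
In check: no.
Legal moves: Ke7, Kc7, Kc6, Ke5, Kd5, Kc5, Ng5, Ne5, Nh4, Nd4, Nh2, Nd2, Ng1, Ne1.
Count: 14.

14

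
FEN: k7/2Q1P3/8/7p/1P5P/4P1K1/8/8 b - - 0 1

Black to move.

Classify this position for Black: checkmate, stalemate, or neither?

stalemate

Black to move; black king on a8.
In check: no.
King squares — a7: attacked by Qc7; b7: attacked by Qc7; b8: attacked by Qc7.
Legal moves for Black: none.
Not in check and no legal moves → stalemate.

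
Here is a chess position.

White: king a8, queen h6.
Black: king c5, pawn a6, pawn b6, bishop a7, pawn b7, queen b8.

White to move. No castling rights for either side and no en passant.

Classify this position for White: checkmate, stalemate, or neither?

checkmate

White to move; white king on a8.
In check: yes, from the black queen on b8.
King squares — a7: attacked by Qb8; b7: attacked by Qb8; b8: attacked by Ba7.
Legal moves for White: none.
In check with no legal moves → checkmate.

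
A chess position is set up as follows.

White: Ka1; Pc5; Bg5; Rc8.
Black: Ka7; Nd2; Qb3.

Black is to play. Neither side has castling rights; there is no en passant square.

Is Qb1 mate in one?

yes

After Qb1: white king on a1; in check: yes, from the black queen on b1.
King squares — b1: attacked by Nd2; a2: attacked by Qb1; b2: attacked by Qb1.
White has no legal moves → checkmate.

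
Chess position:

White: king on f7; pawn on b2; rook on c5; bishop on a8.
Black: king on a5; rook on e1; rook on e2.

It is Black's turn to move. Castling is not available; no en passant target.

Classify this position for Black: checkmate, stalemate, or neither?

Black to move; black king on a5.
In check: yes, from the white rook on c5.
Legal moves for Black: Kb6, Ka6, Kb4, Ka4.
Black is in check but has 4 legal moves → neither.

neither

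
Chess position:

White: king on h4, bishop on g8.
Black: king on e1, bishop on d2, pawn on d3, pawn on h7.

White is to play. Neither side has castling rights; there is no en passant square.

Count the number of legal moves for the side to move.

White to move; king on h4.
In check: no.
Legal moves: Bxh7, Bf7, Be6, Bd5, Bc4, Bb3, Ba2, Kh5, Kg4, Kh3, Kg3.
Count: 11.

11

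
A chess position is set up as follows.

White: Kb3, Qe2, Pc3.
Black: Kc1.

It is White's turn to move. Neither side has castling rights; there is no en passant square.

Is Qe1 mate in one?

yes

After Qe1: black king on c1; in check: yes, from the white queen on e1.
King squares — b1: attacked by Qe1; d1: attacked by Qe1; b2: attacked by Kb3; c2: attacked by Kb3; d2: attacked by Qe1.
Black has no legal moves → checkmate.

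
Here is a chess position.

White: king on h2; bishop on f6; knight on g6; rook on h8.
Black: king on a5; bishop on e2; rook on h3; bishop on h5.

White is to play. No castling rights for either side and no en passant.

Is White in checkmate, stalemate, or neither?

White to move; white king on h2.
In check: yes, from the black rook on h3.
King squares — g1: available; h1: attacked by Rh3; g2: available; g3: attacked by Rh3; h3: available.
Legal moves for White: Kxh3, Kg2, Kg1.
White is in check but has 3 legal moves → neither.

neither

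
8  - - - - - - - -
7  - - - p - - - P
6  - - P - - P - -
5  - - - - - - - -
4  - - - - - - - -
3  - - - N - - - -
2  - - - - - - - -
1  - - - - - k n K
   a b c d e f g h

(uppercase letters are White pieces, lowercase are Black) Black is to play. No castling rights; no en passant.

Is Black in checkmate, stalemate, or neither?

Black to move; black king on f1.
In check: no.
Legal moves for Black: Nh3, Nf3, Ne2, Ke2, dxc6, d6, d5.
Black has 7 legal moves and is not in check → neither.

neither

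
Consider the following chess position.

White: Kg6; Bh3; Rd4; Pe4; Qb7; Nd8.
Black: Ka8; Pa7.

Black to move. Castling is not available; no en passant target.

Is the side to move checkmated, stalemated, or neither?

checkmate

Black to move; black king on a8.
In check: yes, from the white queen on b7.
King squares — a7: own pawn; b7: attacked by Nd8; b8: attacked by Qb7.
Legal moves for Black: none.
In check with no legal moves → checkmate.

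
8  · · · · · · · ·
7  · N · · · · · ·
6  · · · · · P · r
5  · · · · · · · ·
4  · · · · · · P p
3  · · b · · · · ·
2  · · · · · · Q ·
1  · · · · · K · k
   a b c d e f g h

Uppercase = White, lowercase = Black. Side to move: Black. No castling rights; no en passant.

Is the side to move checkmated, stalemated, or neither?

Black to move; black king on h1.
In check: yes, from the white queen on g2.
King squares — g1: attacked by Kf1; g2: attacked by Kf1; h2: attacked by Qg2.
Legal moves for Black: none.
In check with no legal moves → checkmate.

checkmate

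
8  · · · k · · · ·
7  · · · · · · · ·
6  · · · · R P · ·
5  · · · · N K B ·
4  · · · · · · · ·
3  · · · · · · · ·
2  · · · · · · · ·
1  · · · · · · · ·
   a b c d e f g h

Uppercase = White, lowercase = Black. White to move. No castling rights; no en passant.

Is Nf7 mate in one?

After Nf7: black king on d8; in check: yes, from the white knight on f7.
Black has 3 legal replies: Kc8, Kd7, Kc7.
In check but a legal move exists → not checkmate.

no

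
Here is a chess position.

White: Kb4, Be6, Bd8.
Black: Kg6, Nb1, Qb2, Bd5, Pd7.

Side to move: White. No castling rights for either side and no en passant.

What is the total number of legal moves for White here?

White to move; king on b4.
In check: yes, from the black queen on b2.
Legal moves: Kc5, Ka5, Ka4.
Count: 3.

3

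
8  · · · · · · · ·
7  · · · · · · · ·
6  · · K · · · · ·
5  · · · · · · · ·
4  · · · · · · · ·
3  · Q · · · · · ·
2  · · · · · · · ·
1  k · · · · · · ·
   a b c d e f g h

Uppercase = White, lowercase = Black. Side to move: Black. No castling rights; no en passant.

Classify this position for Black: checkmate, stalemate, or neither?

stalemate

Black to move; black king on a1.
In check: no.
King squares — b1: attacked by Qb3; a2: attacked by Qb3; b2: attacked by Qb3.
Legal moves for Black: none.
Not in check and no legal moves → stalemate.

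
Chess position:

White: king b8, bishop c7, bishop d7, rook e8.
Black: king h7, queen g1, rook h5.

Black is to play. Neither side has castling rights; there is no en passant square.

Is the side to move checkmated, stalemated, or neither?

neither

Black to move; black king on h7.
In check: no.
Legal moves for Black include: Kg7, Kh6, Kg6, Rh6, Rg5, Rf5, Re5, Rd5, Rc5, Rb5+, Ra5, Rh4, Rh3, Rh2, Rh1, Qg8, Qg7, Qa7+, ... (list truncated; more exist).
Black has legal moves and is not in check → neither.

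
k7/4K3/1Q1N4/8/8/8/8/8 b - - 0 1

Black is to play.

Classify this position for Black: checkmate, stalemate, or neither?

Black to move; black king on a8.
In check: no.
King squares — a7: attacked by Qb6; b7: attacked by Qb6; b8: attacked by Qb6.
Legal moves for Black: none.
Not in check and no legal moves → stalemate.

stalemate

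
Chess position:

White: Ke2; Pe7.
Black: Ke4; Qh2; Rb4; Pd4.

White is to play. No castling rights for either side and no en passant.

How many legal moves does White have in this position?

White to move; king on e2.
In check: yes, from the black queen on h2.
Legal moves: Kf1, Ke1, Kd1.
Count: 3.

3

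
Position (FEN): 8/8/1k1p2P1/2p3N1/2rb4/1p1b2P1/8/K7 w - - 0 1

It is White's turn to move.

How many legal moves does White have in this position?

White to move; king on a1.
In check: yes, from the black bishop on d4.
Legal moves: none.
Count: 0.

0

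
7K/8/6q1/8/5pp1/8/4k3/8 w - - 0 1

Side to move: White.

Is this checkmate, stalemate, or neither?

stalemate

White to move; white king on h8.
In check: no.
King squares — g7: attacked by Qg6; h7: attacked by Qg6; g8: attacked by Qg6.
Legal moves for White: none.
Not in check and no legal moves → stalemate.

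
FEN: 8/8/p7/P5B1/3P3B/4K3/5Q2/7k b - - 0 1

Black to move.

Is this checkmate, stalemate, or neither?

stalemate

Black to move; black king on h1.
In check: no.
King squares — g1: attacked by Qf2; g2: attacked by Qf2; h2: attacked by Qf2.
Legal moves for Black: none.
Not in check and no legal moves → stalemate.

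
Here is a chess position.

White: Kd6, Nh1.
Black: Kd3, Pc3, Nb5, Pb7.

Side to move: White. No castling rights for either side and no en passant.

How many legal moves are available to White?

White to move; king on d6.
In check: yes, from the black knight on b5.
Legal moves: Ke7, Kd7, Ke6, Ke5, Kd5, Kc5.
Count: 6.

6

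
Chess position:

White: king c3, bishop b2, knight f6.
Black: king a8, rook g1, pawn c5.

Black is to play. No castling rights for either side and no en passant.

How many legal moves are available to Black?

Black to move; king on a8.
In check: no.
Legal moves: Kb8, Kb7, Ka7, Rg8, Rg7, Rg6, Rg5, Rg4, Rg3+, Rg2, Rh1, Rf1, Re1, Rd1, Rc1+, Rb1, Ra1, c4.
Count: 18.

18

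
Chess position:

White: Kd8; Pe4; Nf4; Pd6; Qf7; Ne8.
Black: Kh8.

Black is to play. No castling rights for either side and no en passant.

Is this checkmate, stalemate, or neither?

Black to move; black king on h8.
In check: no.
King squares — g7: attacked by Qf7; h7: attacked by Qf7; g8: attacked by Qf7.
Legal moves for Black: none.
Not in check and no legal moves → stalemate.

stalemate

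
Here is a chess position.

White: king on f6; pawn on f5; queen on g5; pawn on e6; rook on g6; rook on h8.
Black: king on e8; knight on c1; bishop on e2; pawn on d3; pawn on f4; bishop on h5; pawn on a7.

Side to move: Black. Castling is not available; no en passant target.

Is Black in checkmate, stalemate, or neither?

Black to move; black king on e8.
In check: yes, from the white rook on h8.
King squares — d7: attacked by Pe6; e7: attacked by Kf6; f7: attacked by Pe6; d8: attacked by Rh8; f8: attacked by Rh8.
Legal moves for Black: none.
In check with no legal moves → checkmate.

checkmate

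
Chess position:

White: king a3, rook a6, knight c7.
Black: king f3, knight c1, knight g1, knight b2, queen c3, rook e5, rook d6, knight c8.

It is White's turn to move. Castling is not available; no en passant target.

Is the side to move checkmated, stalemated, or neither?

White to move; white king on a3.
In check: yes, from the black queen on c3.
King squares — a2: attacked by Nc1; b2: attacked by Qc3; b3: attacked by Nc1; a4: attacked by Nb2; b4: attacked by Qc3.
Legal moves for White: none.
In check with no legal moves → checkmate.

checkmate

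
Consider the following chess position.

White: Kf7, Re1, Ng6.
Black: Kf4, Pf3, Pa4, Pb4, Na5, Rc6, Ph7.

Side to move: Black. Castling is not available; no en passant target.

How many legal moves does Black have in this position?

Black to move; king on f4.
In check: yes, from the white knight on g6.
Legal moves: Kg5, Kf5, Kg4, Kg3, Rxg6, hxg6.
Count: 6.

6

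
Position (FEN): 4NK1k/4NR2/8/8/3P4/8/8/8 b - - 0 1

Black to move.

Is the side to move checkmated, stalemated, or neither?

Black to move; black king on h8.
In check: no.
King squares — g7: attacked by Rf7; h7: attacked by Rf7; g8: attacked by Ne7.
Legal moves for Black: none.
Not in check and no legal moves → stalemate.

stalemate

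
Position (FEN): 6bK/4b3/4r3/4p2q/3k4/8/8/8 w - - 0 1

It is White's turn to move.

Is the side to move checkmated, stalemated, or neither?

neither

White to move; white king on h8.
In check: yes, from the black queen on h5.
Legal moves for White: Kxg8, Kg7.
White is in check but has 2 legal moves → neither.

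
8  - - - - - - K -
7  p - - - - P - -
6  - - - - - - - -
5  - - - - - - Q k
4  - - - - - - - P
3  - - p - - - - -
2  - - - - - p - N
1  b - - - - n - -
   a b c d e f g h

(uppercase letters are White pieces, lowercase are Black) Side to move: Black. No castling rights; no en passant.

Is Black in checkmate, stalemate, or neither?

Black to move; black king on h5.
In check: yes, from the white queen on g5.
King squares — g4: attacked by Nh2; h4: attacked by Qg5; g5: attacked by Ph4; g6: attacked by Qg5; h6: attacked by Qg5.
Legal moves for Black: none.
In check with no legal moves → checkmate.

checkmate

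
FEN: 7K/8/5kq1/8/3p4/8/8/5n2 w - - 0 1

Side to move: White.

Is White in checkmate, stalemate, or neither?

White to move; white king on h8.
In check: no.
King squares — g7: attacked by Kf6; h7: attacked by Qg6; g8: attacked by Qg6.
Legal moves for White: none.
Not in check and no legal moves → stalemate.

stalemate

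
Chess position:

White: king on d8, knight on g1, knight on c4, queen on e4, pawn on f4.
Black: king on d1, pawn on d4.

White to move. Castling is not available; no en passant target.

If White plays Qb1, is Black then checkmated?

yes

After Qb1: black king on d1; in check: yes, from the white queen on b1.
King squares — c1: attacked by Qb1; e1: attacked by Qb1; c2: attacked by Qb1; d2: attacked by Nc4; e2: attacked by Ng1.
Black has no legal moves → checkmate.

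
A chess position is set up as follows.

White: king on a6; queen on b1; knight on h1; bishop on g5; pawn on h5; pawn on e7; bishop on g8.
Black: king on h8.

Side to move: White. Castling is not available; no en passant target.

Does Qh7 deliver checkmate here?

yes

After Qh7: black king on h8; in check: yes, from the white queen on h7.
King squares — g7: attacked by Qh7; h7: attacked by Bg8; g8: attacked by Qh7.
Black has no legal moves → checkmate.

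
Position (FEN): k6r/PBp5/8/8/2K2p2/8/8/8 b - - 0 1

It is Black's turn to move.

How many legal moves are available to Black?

2

Black to move; king on a8.
In check: yes, from the white bishop on b7.
Legal moves: Kxb7, Kxa7.
Count: 2.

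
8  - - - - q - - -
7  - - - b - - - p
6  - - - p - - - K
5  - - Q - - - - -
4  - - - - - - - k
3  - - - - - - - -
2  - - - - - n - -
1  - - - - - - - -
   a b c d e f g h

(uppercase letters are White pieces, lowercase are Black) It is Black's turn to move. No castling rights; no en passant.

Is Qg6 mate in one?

yes

After Qg6: white king on h6; in check: yes, from the black queen on g6.
King squares — g5: attacked by Kh4; h5: attacked by Kh4; g6: attacked by Ph7; g7: attacked by Qg6; h7: attacked by Qg6.
White has no legal moves → checkmate.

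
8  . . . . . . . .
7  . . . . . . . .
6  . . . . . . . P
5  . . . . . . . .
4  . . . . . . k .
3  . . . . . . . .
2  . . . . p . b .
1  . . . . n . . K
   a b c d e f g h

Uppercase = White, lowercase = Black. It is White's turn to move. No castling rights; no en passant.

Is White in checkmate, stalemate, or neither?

White to move; white king on h1.
In check: yes, from the black bishop on g2.
Legal moves for White: Kh2, Kg1.
White is in check but has 2 legal moves → neither.

neither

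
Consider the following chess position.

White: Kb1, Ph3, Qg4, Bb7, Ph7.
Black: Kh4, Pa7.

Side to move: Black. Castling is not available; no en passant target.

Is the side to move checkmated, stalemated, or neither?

checkmate

Black to move; black king on h4.
In check: yes, from the white queen on g4.
King squares — g3: attacked by Qg4; h3: attacked by Qg4; g4: attacked by Ph3; g5: attacked by Qg4; h5: attacked by Qg4.
Legal moves for Black: none.
In check with no legal moves → checkmate.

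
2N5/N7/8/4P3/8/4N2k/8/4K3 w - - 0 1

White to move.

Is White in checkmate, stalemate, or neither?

neither

White to move; white king on e1.
In check: no.
Legal moves for White include: Ne7, Nd6, Nb6, Nc6, Nb5, Nf5, Nd5, Ng4, Nc4, Ng2, Nc2, Nf1, Nd1, Kf2, Ke2, Kd2, Kf1, Kd1, ... (list truncated; more exist).
White has legal moves and is not in check → neither.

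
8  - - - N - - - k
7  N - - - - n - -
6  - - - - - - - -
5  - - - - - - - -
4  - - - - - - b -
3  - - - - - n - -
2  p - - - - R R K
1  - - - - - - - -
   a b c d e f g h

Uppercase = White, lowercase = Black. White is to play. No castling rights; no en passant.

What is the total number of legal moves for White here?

3

White to move; king on h2.
In check: yes, from the black knight on f3.
Legal moves: Kg3, Kh1, Rxf3.
Count: 3.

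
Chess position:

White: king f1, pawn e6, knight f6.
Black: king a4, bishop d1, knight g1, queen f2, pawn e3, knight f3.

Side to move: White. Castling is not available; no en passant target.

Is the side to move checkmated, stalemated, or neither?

checkmate

White to move; white king on f1.
In check: yes, from the black queen on f2.
King squares — e1: attacked by Qf2; g1: attacked by Qf2; e2: attacked by Bd1; f2: attacked by Pe3; g2: attacked by Qf2.
Legal moves for White: none.
In check with no legal moves → checkmate.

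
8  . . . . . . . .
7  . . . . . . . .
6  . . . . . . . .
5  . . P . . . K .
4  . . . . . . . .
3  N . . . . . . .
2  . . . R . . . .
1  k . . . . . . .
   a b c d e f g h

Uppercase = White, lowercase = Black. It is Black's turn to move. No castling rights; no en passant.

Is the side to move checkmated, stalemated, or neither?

Black to move; black king on a1.
In check: no.
King squares — b1: attacked by Na3; a2: attacked by Rd2; b2: attacked by Rd2.
Legal moves for Black: none.
Not in check and no legal moves → stalemate.

stalemate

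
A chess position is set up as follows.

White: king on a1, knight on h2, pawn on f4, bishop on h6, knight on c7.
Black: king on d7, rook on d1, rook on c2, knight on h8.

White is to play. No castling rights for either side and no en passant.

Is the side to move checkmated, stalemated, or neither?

White to move; white king on a1.
In check: yes, from the black rook on d1.
King squares — b1: attacked by Rd1; a2: attacked by Rc2; b2: attacked by Rc2.
Legal moves for White: none.
In check with no legal moves → checkmate.

checkmate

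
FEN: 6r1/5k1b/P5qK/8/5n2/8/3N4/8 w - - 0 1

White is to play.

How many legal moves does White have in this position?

0

White to move; king on h6.
In check: yes, from the black queen on g6.
Legal moves: none.
Count: 0.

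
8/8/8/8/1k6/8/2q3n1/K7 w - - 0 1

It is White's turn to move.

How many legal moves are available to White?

0

White to move; king on a1.
In check: no.
Legal moves: none.
Count: 0.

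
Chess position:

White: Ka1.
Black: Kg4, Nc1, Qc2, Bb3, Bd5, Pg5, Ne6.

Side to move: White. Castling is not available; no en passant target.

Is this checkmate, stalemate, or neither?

stalemate

White to move; white king on a1.
In check: no.
King squares — b1: attacked by Qc2; a2: attacked by Nc1; b2: attacked by Qc2.
Legal moves for White: none.
Not in check and no legal moves → stalemate.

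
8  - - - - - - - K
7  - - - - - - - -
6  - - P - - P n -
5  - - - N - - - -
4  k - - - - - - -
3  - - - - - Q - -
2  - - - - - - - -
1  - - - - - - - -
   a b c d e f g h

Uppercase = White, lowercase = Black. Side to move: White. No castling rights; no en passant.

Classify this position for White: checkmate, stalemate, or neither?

neither

White to move; white king on h8.
In check: yes, from the black knight on g6.
Legal moves for White: Kg8, Kh7, Kg7.
White is in check but has 3 legal moves → neither.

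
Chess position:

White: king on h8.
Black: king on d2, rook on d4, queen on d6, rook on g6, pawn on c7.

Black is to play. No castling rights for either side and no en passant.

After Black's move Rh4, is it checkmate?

yes

After Rh4: white king on h8; in check: yes, from the black rook on h4.
King squares — g7: attacked by Rg6; h7: attacked by Rh4; g8: attacked by Rg6.
White has no legal moves → checkmate.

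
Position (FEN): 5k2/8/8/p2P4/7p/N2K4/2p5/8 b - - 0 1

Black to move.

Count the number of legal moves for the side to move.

11

Black to move; king on f8.
In check: no.
Legal moves: Kg8, Ke8, Kg7, Kf7, Ke7, a4, h3, c1=Q, c1=R, c1=B, c1=N+.
Count: 11.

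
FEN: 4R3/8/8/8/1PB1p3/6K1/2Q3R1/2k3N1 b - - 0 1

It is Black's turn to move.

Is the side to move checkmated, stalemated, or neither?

checkmate

Black to move; black king on c1.
In check: yes, from the white queen on c2.
King squares — b1: attacked by Qc2; d1: attacked by Qc2; b2: attacked by Qc2; c2: attacked by Rg2; d2: attacked by Qc2.
Legal moves for Black: none.
In check with no legal moves → checkmate.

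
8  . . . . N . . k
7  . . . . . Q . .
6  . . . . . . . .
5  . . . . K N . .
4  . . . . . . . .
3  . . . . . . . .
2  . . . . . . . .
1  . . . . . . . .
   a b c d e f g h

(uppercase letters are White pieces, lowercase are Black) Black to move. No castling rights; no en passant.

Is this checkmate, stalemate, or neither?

stalemate

Black to move; black king on h8.
In check: no.
King squares — g7: attacked by Nf5; h7: attacked by Qf7; g8: attacked by Qf7.
Legal moves for Black: none.
Not in check and no legal moves → stalemate.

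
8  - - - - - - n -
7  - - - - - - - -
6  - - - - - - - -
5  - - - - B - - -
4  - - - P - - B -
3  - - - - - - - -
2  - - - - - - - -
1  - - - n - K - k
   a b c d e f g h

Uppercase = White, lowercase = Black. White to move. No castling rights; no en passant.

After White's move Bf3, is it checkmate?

yes

After Bf3: black king on h1; in check: yes, from the white bishop on f3.
King squares — g1: attacked by Kf1; g2: attacked by Kf1; h2: attacked by Be5.
Black has no legal moves → checkmate.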